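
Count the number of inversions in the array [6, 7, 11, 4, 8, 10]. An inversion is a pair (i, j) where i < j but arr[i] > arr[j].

Finding inversions in [6, 7, 11, 4, 8, 10]:

(0, 3): arr[0]=6 > arr[3]=4
(1, 3): arr[1]=7 > arr[3]=4
(2, 3): arr[2]=11 > arr[3]=4
(2, 4): arr[2]=11 > arr[4]=8
(2, 5): arr[2]=11 > arr[5]=10

Total inversions: 5

The array has 5 inversion(s): (0,3), (1,3), (2,3), (2,4), (2,5). Each pair (i,j) satisfies i < j and arr[i] > arr[j].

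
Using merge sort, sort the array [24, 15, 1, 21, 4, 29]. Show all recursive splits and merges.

Merge sort trace:

Split: [24, 15, 1, 21, 4, 29] -> [24, 15, 1] and [21, 4, 29]
  Split: [24, 15, 1] -> [24] and [15, 1]
    Split: [15, 1] -> [15] and [1]
    Merge: [15] + [1] -> [1, 15]
  Merge: [24] + [1, 15] -> [1, 15, 24]
  Split: [21, 4, 29] -> [21] and [4, 29]
    Split: [4, 29] -> [4] and [29]
    Merge: [4] + [29] -> [4, 29]
  Merge: [21] + [4, 29] -> [4, 21, 29]
Merge: [1, 15, 24] + [4, 21, 29] -> [1, 4, 15, 21, 24, 29]

Final sorted array: [1, 4, 15, 21, 24, 29]

The merge sort proceeds by recursively splitting the array and merging sorted halves.
After all merges, the sorted array is [1, 4, 15, 21, 24, 29].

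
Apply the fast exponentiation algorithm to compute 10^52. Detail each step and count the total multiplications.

Computing 10^52 by squaring (build up from 10^1; each line after the first costs one multiplication):

10^1 = 10
10^2 = (10^1)^2 = 10^2 = 100
10^3 = 10 * 10^2 = 10 * 100 = 1000
10^6 = (10^3)^2 = 1000^2 = 1000000
10^12 = (10^6)^2 = 1000000^2 = 1000000000000
10^13 = 10 * 10^12 = 10 * 1000000000000 = 10000000000000
10^26 = (10^13)^2 = 10000000000000^2 = 100000000000000000000000000
10^52 = (10^26)^2 = 100000000000000000000000000^2 = 10000000000000000000000000000000000000000000000000000

Result: 10000000000000000000000000000000000000000000000000000
Multiplications needed: 7 (7 lines after 10^1)

10^52 = 10000000000000000000000000000000000000000000000000000. Using exponentiation by squaring, this requires 7 multiplications. The key idea: if the exponent is even, square the half-power; if odd, multiply by the base once.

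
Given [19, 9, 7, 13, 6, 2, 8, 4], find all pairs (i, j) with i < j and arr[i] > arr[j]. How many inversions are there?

Finding inversions in [19, 9, 7, 13, 6, 2, 8, 4]:

(0, 1): arr[0]=19 > arr[1]=9
(0, 2): arr[0]=19 > arr[2]=7
(0, 3): arr[0]=19 > arr[3]=13
(0, 4): arr[0]=19 > arr[4]=6
(0, 5): arr[0]=19 > arr[5]=2
(0, 6): arr[0]=19 > arr[6]=8
(0, 7): arr[0]=19 > arr[7]=4
(1, 2): arr[1]=9 > arr[2]=7
(1, 4): arr[1]=9 > arr[4]=6
(1, 5): arr[1]=9 > arr[5]=2
(1, 6): arr[1]=9 > arr[6]=8
(1, 7): arr[1]=9 > arr[7]=4
(2, 4): arr[2]=7 > arr[4]=6
(2, 5): arr[2]=7 > arr[5]=2
(2, 7): arr[2]=7 > arr[7]=4
(3, 4): arr[3]=13 > arr[4]=6
(3, 5): arr[3]=13 > arr[5]=2
(3, 6): arr[3]=13 > arr[6]=8
(3, 7): arr[3]=13 > arr[7]=4
(4, 5): arr[4]=6 > arr[5]=2
(4, 7): arr[4]=6 > arr[7]=4
(6, 7): arr[6]=8 > arr[7]=4

Total inversions: 22

The array has 22 inversion(s): (0,1), (0,2), (0,3), (0,4), (0,5), (0,6), (0,7), (1,2), (1,4), (1,5), (1,6), (1,7), (2,4), (2,5), (2,7), (3,4), (3,5), (3,6), (3,7), (4,5), (4,7), (6,7). Each pair (i,j) satisfies i < j and arr[i] > arr[j].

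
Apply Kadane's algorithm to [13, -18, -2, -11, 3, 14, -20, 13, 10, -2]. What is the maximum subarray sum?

Using Kadane's algorithm on [13, -18, -2, -11, 3, 14, -20, 13, 10, -2]:

Scanning through the array:
Position 1 (value -18): max_ending_here = -5, max_so_far = 13
Position 2 (value -2): max_ending_here = -2, max_so_far = 13
Position 3 (value -11): max_ending_here = -11, max_so_far = 13
Position 4 (value 3): max_ending_here = 3, max_so_far = 13
Position 5 (value 14): max_ending_here = 17, max_so_far = 17
Position 6 (value -20): max_ending_here = -3, max_so_far = 17
Position 7 (value 13): max_ending_here = 13, max_so_far = 17
Position 8 (value 10): max_ending_here = 23, max_so_far = 23
Position 9 (value -2): max_ending_here = 21, max_so_far = 23

Maximum subarray: [13, 10]
Maximum sum: 23

The maximum subarray is [13, 10] with sum 23. This subarray runs from index 7 to index 8.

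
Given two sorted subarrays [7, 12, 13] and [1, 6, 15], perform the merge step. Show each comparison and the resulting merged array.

Merging process:

Compare 7 vs 1: take 1 from right. Merged: [1]
Compare 7 vs 6: take 6 from right. Merged: [1, 6]
Compare 7 vs 15: take 7 from left. Merged: [1, 6, 7]
Compare 12 vs 15: take 12 from left. Merged: [1, 6, 7, 12]
Compare 13 vs 15: take 13 from left. Merged: [1, 6, 7, 12, 13]
Append remaining from right: [15]. Merged: [1, 6, 7, 12, 13, 15]

Final merged array: [1, 6, 7, 12, 13, 15]
Total comparisons: 5

The merged array is [1, 6, 7, 12, 13, 15], requiring 5 comparisons. The merge step runs in O(n) time where n is the total number of elements.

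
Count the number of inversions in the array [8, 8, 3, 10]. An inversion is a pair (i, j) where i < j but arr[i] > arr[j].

Finding inversions in [8, 8, 3, 10]:

(0, 2): arr[0]=8 > arr[2]=3
(1, 2): arr[1]=8 > arr[2]=3

Total inversions: 2

The array has 2 inversion(s): (0,2), (1,2). Each pair (i,j) satisfies i < j and arr[i] > arr[j].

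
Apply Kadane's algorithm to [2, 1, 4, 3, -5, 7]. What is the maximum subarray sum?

Using Kadane's algorithm on [2, 1, 4, 3, -5, 7]:

Scanning through the array:
Position 1 (value 1): max_ending_here = 3, max_so_far = 3
Position 2 (value 4): max_ending_here = 7, max_so_far = 7
Position 3 (value 3): max_ending_here = 10, max_so_far = 10
Position 4 (value -5): max_ending_here = 5, max_so_far = 10
Position 5 (value 7): max_ending_here = 12, max_so_far = 12

Maximum subarray: [2, 1, 4, 3, -5, 7]
Maximum sum: 12

The maximum subarray is [2, 1, 4, 3, -5, 7] with sum 12. This subarray runs from index 0 to index 5.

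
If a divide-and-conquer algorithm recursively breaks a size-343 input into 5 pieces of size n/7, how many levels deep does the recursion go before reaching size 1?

For divide and conquer with division factor 7:

Problem sizes at each level:
Level 0: 343
Level 1: 49
Level 2: 7
Level 3: 1

The root is level 0 and the size-1 base case is level 3 (the tree spans levels 0 through 3, i.e. 4 levels counting the root), so the depth is the number of divisions: log_7(343) = 3

The recursion tree depth is log_7(343) = 3. At each level, the problem size is divided by 7, so it takes 3 divisions to reduce to a base case of size 1. The algorithm makes 5 recursive calls at each level.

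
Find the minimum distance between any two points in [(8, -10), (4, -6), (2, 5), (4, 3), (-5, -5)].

Computing all pairwise distances among 5 points:

d((8, -10), (4, -6)) = 5.6569
d((8, -10), (2, 5)) = 16.1555
d((8, -10), (4, 3)) = 13.6015
d((8, -10), (-5, -5)) = 13.9284
d((4, -6), (2, 5)) = 11.1803
d((4, -6), (4, 3)) = 9.0
d((4, -6), (-5, -5)) = 9.0554
d((2, 5), (4, 3)) = 2.8284 <-- minimum
d((2, 5), (-5, -5)) = 12.2066
d((4, 3), (-5, -5)) = 12.0416

Closest pair: (2, 5) and (4, 3) with distance 2.8284

The closest pair is (2, 5) and (4, 3) with Euclidean distance 2.8284. For 5 points, brute-force pairwise comparison is shown above. For large n, the divide-and-conquer algorithm (sort by x, recurse on halves, check the dividing strip) achieves O(n log n).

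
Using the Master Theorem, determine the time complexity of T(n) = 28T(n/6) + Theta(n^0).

Master Theorem for T(n) = 28T(n/6) + O(n^0):

a = 28, b = 6, c = 0
log_b(a) = log_6(28) = 1.8597

Case 1: c = 0 < log_6(28) = 1.8597
T(n) = O(n^(log_6 28))

For T(n) = 28T(n/6) + O(n^0): log_6(28) = 1.8597. This is Case 1 of the Master Theorem (c < log_b(a), work dominated by leaves), giving O(n^(log_6 28)).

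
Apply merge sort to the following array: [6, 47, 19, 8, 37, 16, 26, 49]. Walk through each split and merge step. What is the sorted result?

Merge sort trace:

Split: [6, 47, 19, 8, 37, 16, 26, 49] -> [6, 47, 19, 8] and [37, 16, 26, 49]
  Split: [6, 47, 19, 8] -> [6, 47] and [19, 8]
    Split: [6, 47] -> [6] and [47]
    Merge: [6] + [47] -> [6, 47]
    Split: [19, 8] -> [19] and [8]
    Merge: [19] + [8] -> [8, 19]
  Merge: [6, 47] + [8, 19] -> [6, 8, 19, 47]
  Split: [37, 16, 26, 49] -> [37, 16] and [26, 49]
    Split: [37, 16] -> [37] and [16]
    Merge: [37] + [16] -> [16, 37]
    Split: [26, 49] -> [26] and [49]
    Merge: [26] + [49] -> [26, 49]
  Merge: [16, 37] + [26, 49] -> [16, 26, 37, 49]
Merge: [6, 8, 19, 47] + [16, 26, 37, 49] -> [6, 8, 16, 19, 26, 37, 47, 49]

Final sorted array: [6, 8, 16, 19, 26, 37, 47, 49]

The merge sort proceeds by recursively splitting the array and merging sorted halves.
After all merges, the sorted array is [6, 8, 16, 19, 26, 37, 47, 49].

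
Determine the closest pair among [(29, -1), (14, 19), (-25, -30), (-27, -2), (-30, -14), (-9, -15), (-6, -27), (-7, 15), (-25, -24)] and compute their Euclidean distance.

Computing all pairwise distances among 9 points:

d((29, -1), (14, 19)) = 25.0
d((29, -1), (-25, -30)) = 61.2944
d((29, -1), (-27, -2)) = 56.0089
d((29, -1), (-30, -14)) = 60.4152
d((29, -1), (-9, -15)) = 40.4969
d((29, -1), (-6, -27)) = 43.6005
d((29, -1), (-7, 15)) = 39.3954
d((29, -1), (-25, -24)) = 58.6941
d((14, 19), (-25, -30)) = 62.6259
d((14, 19), (-27, -2)) = 46.0652
d((14, 19), (-30, -14)) = 55.0
d((14, 19), (-9, -15)) = 41.0488
d((14, 19), (-6, -27)) = 50.1597
d((14, 19), (-7, 15)) = 21.3776
d((14, 19), (-25, -24)) = 58.0517
d((-25, -30), (-27, -2)) = 28.0713
d((-25, -30), (-30, -14)) = 16.7631
d((-25, -30), (-9, -15)) = 21.9317
d((-25, -30), (-6, -27)) = 19.2354
d((-25, -30), (-7, 15)) = 48.4665
d((-25, -30), (-25, -24)) = 6.0 <-- minimum
d((-27, -2), (-30, -14)) = 12.3693
d((-27, -2), (-9, -15)) = 22.2036
d((-27, -2), (-6, -27)) = 32.6497
d((-27, -2), (-7, 15)) = 26.2488
d((-27, -2), (-25, -24)) = 22.0907
d((-30, -14), (-9, -15)) = 21.0238
d((-30, -14), (-6, -27)) = 27.2947
d((-30, -14), (-7, 15)) = 37.0135
d((-30, -14), (-25, -24)) = 11.1803
d((-9, -15), (-6, -27)) = 12.3693
d((-9, -15), (-7, 15)) = 30.0666
d((-9, -15), (-25, -24)) = 18.3576
d((-6, -27), (-7, 15)) = 42.0119
d((-6, -27), (-25, -24)) = 19.2354
d((-7, 15), (-25, -24)) = 42.9535

Closest pair: (-25, -30) and (-25, -24) with distance 6.0

The closest pair is (-25, -30) and (-25, -24) with Euclidean distance 6.0. For 9 points, brute-force pairwise comparison is shown above. For large n, the divide-and-conquer algorithm (sort by x, recurse on halves, check the dividing strip) achieves O(n log n).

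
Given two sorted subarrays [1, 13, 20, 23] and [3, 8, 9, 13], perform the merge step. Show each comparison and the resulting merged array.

Merging process:

Compare 1 vs 3: take 1 from left. Merged: [1]
Compare 13 vs 3: take 3 from right. Merged: [1, 3]
Compare 13 vs 8: take 8 from right. Merged: [1, 3, 8]
Compare 13 vs 9: take 9 from right. Merged: [1, 3, 8, 9]
Compare 13 vs 13: take 13 from left. Merged: [1, 3, 8, 9, 13]
Compare 20 vs 13: take 13 from right. Merged: [1, 3, 8, 9, 13, 13]
Append remaining from left: [20, 23]. Merged: [1, 3, 8, 9, 13, 13, 20, 23]

Final merged array: [1, 3, 8, 9, 13, 13, 20, 23]
Total comparisons: 6

The merged array is [1, 3, 8, 9, 13, 13, 20, 23], requiring 6 comparisons. The merge step runs in O(n) time where n is the total number of elements.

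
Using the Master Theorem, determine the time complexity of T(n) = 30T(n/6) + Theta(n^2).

Master Theorem for T(n) = 30T(n/6) + O(n^2):

a = 30, b = 6, c = 2
log_b(a) = log_6(30) = 1.8982

Case 3: c = 2 > log_6(30) = 1.8982
T(n) = O(n^2) = O(n^2)

For T(n) = 30T(n/6) + O(n^2): log_6(30) = 1.8982. This is Case 3 of the Master Theorem (c > log_b(a), work dominated by root), giving O(n^2).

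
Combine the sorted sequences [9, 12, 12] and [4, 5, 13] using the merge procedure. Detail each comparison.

Merging process:

Compare 9 vs 4: take 4 from right. Merged: [4]
Compare 9 vs 5: take 5 from right. Merged: [4, 5]
Compare 9 vs 13: take 9 from left. Merged: [4, 5, 9]
Compare 12 vs 13: take 12 from left. Merged: [4, 5, 9, 12]
Compare 12 vs 13: take 12 from left. Merged: [4, 5, 9, 12, 12]
Append remaining from right: [13]. Merged: [4, 5, 9, 12, 12, 13]

Final merged array: [4, 5, 9, 12, 12, 13]
Total comparisons: 5

The merged array is [4, 5, 9, 12, 12, 13], requiring 5 comparisons. The merge step runs in O(n) time where n is the total number of elements.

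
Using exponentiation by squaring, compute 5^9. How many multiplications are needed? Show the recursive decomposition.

Computing 5^9 by squaring (build up from 5^1; each line after the first costs one multiplication):

5^1 = 5
5^2 = (5^1)^2 = 5^2 = 25
5^4 = (5^2)^2 = 25^2 = 625
5^8 = (5^4)^2 = 625^2 = 390625
5^9 = 5 * 5^8 = 5 * 390625 = 1953125

Result: 1953125
Multiplications needed: 4 (4 lines after 5^1)

5^9 = 1953125. Using exponentiation by squaring, this requires 4 multiplications. The key idea: if the exponent is even, square the half-power; if odd, multiply by the base once.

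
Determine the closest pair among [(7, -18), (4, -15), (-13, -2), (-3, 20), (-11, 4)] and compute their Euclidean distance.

Computing all pairwise distances among 5 points:

d((7, -18), (4, -15)) = 4.2426 <-- minimum
d((7, -18), (-13, -2)) = 25.6125
d((7, -18), (-3, 20)) = 39.2938
d((7, -18), (-11, 4)) = 28.4253
d((4, -15), (-13, -2)) = 21.4009
d((4, -15), (-3, 20)) = 35.6931
d((4, -15), (-11, 4)) = 24.2074
d((-13, -2), (-3, 20)) = 24.1661
d((-13, -2), (-11, 4)) = 6.3246
d((-3, 20), (-11, 4)) = 17.8885

Closest pair: (7, -18) and (4, -15) with distance 4.2426

The closest pair is (7, -18) and (4, -15) with Euclidean distance 4.2426. For 5 points, brute-force pairwise comparison is shown above. For large n, the divide-and-conquer algorithm (sort by x, recurse on halves, check the dividing strip) achieves O(n log n).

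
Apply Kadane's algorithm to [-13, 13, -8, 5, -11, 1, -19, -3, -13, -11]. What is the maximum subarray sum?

Using Kadane's algorithm on [-13, 13, -8, 5, -11, 1, -19, -3, -13, -11]:

Scanning through the array:
Position 1 (value 13): max_ending_here = 13, max_so_far = 13
Position 2 (value -8): max_ending_here = 5, max_so_far = 13
Position 3 (value 5): max_ending_here = 10, max_so_far = 13
Position 4 (value -11): max_ending_here = -1, max_so_far = 13
Position 5 (value 1): max_ending_here = 1, max_so_far = 13
Position 6 (value -19): max_ending_here = -18, max_so_far = 13
Position 7 (value -3): max_ending_here = -3, max_so_far = 13
Position 8 (value -13): max_ending_here = -13, max_so_far = 13
Position 9 (value -11): max_ending_here = -11, max_so_far = 13

Maximum subarray: [13]
Maximum sum: 13

The maximum subarray is [13] with sum 13. This subarray runs from index 1 to index 1.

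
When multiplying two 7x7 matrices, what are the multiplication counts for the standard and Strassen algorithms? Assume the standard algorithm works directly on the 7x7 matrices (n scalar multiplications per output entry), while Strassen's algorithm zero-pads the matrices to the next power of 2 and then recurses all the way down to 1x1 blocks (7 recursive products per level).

Matrix multiplication for 7x7 matrices:

Strassen's algorithm requires power-of-2 dimensions. Pad 7x7 to 8x8 (next power of 2).

Standard algorithm: 7^3 = 343 multiplications
Strassen's algorithm: 7^(log2(8)) = 7^3 = 343 multiplications
Savings: 343 - 343 = 0 multiplications

Standard: 343 multiplications (7^3). Strassen: 343 multiplications (7^3, after padding to 8x8). Strassen reduces 8 recursive multiplications to 7 at each level.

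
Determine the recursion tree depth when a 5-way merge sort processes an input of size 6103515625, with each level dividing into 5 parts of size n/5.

For divide and conquer with division factor 5:

Problem sizes at each level:
Level 0: 6103515625
Level 1: 1220703125
Level 2: 244140625
Level 3: 48828125
Level 4: 9765625
Level 5: 1953125
Level 6: 390625
Level 7: 78125
Level 8: 15625
Level 9: 3125
Level 10: 625
Level 11: 125
Level 12: 25
Level 13: 5
Level 14: 1

The root is level 0 and the size-1 base case is level 14 (the tree spans levels 0 through 14, i.e. 15 levels counting the root), so the depth is the number of divisions: log_5(6103515625) = 14

The recursion tree depth is log_5(6103515625) = 14. At each level, the problem size is divided by 5, so it takes 14 divisions to reduce to a base case of size 1. The algorithm makes 5 recursive calls at each level.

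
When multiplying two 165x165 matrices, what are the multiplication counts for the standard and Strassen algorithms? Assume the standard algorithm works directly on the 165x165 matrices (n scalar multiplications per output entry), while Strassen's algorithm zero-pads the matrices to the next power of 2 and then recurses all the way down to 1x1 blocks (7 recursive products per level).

Matrix multiplication for 165x165 matrices:

Strassen's algorithm requires power-of-2 dimensions. Pad 165x165 to 256x256 (next power of 2).

Standard algorithm: 165^3 = 4492125 multiplications
Strassen's algorithm: 7^(log2(256)) = 7^8 = 5764801 multiplications
Difference: 4492125 - 5764801 = -1272676 (Strassen uses MORE here due to padding overhead — for small or just-over-power-of-2 n, padding can outweigh the per-level savings)

Standard: 4492125 multiplications (165^3). Strassen: 5764801 multiplications (7^8, after padding to 256x256). Strassen reduces 8 recursive multiplications to 7 at each level.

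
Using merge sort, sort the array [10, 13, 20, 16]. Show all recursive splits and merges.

Merge sort trace:

Split: [10, 13, 20, 16] -> [10, 13] and [20, 16]
  Split: [10, 13] -> [10] and [13]
  Merge: [10] + [13] -> [10, 13]
  Split: [20, 16] -> [20] and [16]
  Merge: [20] + [16] -> [16, 20]
Merge: [10, 13] + [16, 20] -> [10, 13, 16, 20]

Final sorted array: [10, 13, 16, 20]

The merge sort proceeds by recursively splitting the array and merging sorted halves.
After all merges, the sorted array is [10, 13, 16, 20].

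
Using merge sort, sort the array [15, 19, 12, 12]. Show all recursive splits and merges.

Merge sort trace:

Split: [15, 19, 12, 12] -> [15, 19] and [12, 12]
  Split: [15, 19] -> [15] and [19]
  Merge: [15] + [19] -> [15, 19]
  Split: [12, 12] -> [12] and [12]
  Merge: [12] + [12] -> [12, 12]
Merge: [15, 19] + [12, 12] -> [12, 12, 15, 19]

Final sorted array: [12, 12, 15, 19]

The merge sort proceeds by recursively splitting the array and merging sorted halves.
After all merges, the sorted array is [12, 12, 15, 19].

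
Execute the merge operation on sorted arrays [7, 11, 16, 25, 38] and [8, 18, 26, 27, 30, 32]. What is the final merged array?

Merging process:

Compare 7 vs 8: take 7 from left. Merged: [7]
Compare 11 vs 8: take 8 from right. Merged: [7, 8]
Compare 11 vs 18: take 11 from left. Merged: [7, 8, 11]
Compare 16 vs 18: take 16 from left. Merged: [7, 8, 11, 16]
Compare 25 vs 18: take 18 from right. Merged: [7, 8, 11, 16, 18]
Compare 25 vs 26: take 25 from left. Merged: [7, 8, 11, 16, 18, 25]
Compare 38 vs 26: take 26 from right. Merged: [7, 8, 11, 16, 18, 25, 26]
Compare 38 vs 27: take 27 from right. Merged: [7, 8, 11, 16, 18, 25, 26, 27]
Compare 38 vs 30: take 30 from right. Merged: [7, 8, 11, 16, 18, 25, 26, 27, 30]
Compare 38 vs 32: take 32 from right. Merged: [7, 8, 11, 16, 18, 25, 26, 27, 30, 32]
Append remaining from left: [38]. Merged: [7, 8, 11, 16, 18, 25, 26, 27, 30, 32, 38]

Final merged array: [7, 8, 11, 16, 18, 25, 26, 27, 30, 32, 38]
Total comparisons: 10

The merged array is [7, 8, 11, 16, 18, 25, 26, 27, 30, 32, 38], requiring 10 comparisons. The merge step runs in O(n) time where n is the total number of elements.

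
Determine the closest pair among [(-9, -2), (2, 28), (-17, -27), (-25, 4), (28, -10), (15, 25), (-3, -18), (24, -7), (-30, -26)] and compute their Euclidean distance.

Computing all pairwise distances among 9 points:

d((-9, -2), (2, 28)) = 31.9531
d((-9, -2), (-17, -27)) = 26.2488
d((-9, -2), (-25, 4)) = 17.088
d((-9, -2), (28, -10)) = 37.855
d((-9, -2), (15, 25)) = 36.1248
d((-9, -2), (-3, -18)) = 17.088
d((-9, -2), (24, -7)) = 33.3766
d((-9, -2), (-30, -26)) = 31.8904
d((2, 28), (-17, -27)) = 58.1893
d((2, 28), (-25, 4)) = 36.1248
d((2, 28), (28, -10)) = 46.0435
d((2, 28), (15, 25)) = 13.3417
d((2, 28), (-3, -18)) = 46.2709
d((2, 28), (24, -7)) = 41.3401
d((2, 28), (-30, -26)) = 62.7694
d((-17, -27), (-25, 4)) = 32.0156
d((-17, -27), (28, -10)) = 48.1041
d((-17, -27), (15, 25)) = 61.0574
d((-17, -27), (-3, -18)) = 16.6433
d((-17, -27), (24, -7)) = 45.618
d((-17, -27), (-30, -26)) = 13.0384
d((-25, 4), (28, -10)) = 54.8179
d((-25, 4), (15, 25)) = 45.1774
d((-25, 4), (-3, -18)) = 31.1127
d((-25, 4), (24, -7)) = 50.2195
d((-25, 4), (-30, -26)) = 30.4138
d((28, -10), (15, 25)) = 37.3363
d((28, -10), (-3, -18)) = 32.0156
d((28, -10), (24, -7)) = 5.0 <-- minimum
d((28, -10), (-30, -26)) = 60.1664
d((15, 25), (-3, -18)) = 46.6154
d((15, 25), (24, -7)) = 33.2415
d((15, 25), (-30, -26)) = 68.0147
d((-3, -18), (24, -7)) = 29.1548
d((-3, -18), (-30, -26)) = 28.1603
d((24, -7), (-30, -26)) = 57.2451

Closest pair: (28, -10) and (24, -7) with distance 5.0

The closest pair is (28, -10) and (24, -7) with Euclidean distance 5.0. For 9 points, brute-force pairwise comparison is shown above. For large n, the divide-and-conquer algorithm (sort by x, recurse on halves, check the dividing strip) achieves O(n log n).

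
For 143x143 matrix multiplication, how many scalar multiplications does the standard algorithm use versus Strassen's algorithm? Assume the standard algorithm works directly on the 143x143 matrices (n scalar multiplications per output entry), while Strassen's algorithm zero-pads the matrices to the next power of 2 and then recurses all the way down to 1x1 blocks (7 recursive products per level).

Matrix multiplication for 143x143 matrices:

Strassen's algorithm requires power-of-2 dimensions. Pad 143x143 to 256x256 (next power of 2).

Standard algorithm: 143^3 = 2924207 multiplications
Strassen's algorithm: 7^(log2(256)) = 7^8 = 5764801 multiplications
Difference: 2924207 - 5764801 = -2840594 (Strassen uses MORE here due to padding overhead — for small or just-over-power-of-2 n, padding can outweigh the per-level savings)

Standard: 2924207 multiplications (143^3). Strassen: 5764801 multiplications (7^8, after padding to 256x256). Strassen reduces 8 recursive multiplications to 7 at each level.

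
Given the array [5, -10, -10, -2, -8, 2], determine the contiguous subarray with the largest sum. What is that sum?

Using Kadane's algorithm on [5, -10, -10, -2, -8, 2]:

Scanning through the array:
Position 1 (value -10): max_ending_here = -5, max_so_far = 5
Position 2 (value -10): max_ending_here = -10, max_so_far = 5
Position 3 (value -2): max_ending_here = -2, max_so_far = 5
Position 4 (value -8): max_ending_here = -8, max_so_far = 5
Position 5 (value 2): max_ending_here = 2, max_so_far = 5

Maximum subarray: [5]
Maximum sum: 5

The maximum subarray is [5] with sum 5. This subarray runs from index 0 to index 0.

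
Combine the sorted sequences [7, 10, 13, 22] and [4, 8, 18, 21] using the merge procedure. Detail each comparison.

Merging process:

Compare 7 vs 4: take 4 from right. Merged: [4]
Compare 7 vs 8: take 7 from left. Merged: [4, 7]
Compare 10 vs 8: take 8 from right. Merged: [4, 7, 8]
Compare 10 vs 18: take 10 from left. Merged: [4, 7, 8, 10]
Compare 13 vs 18: take 13 from left. Merged: [4, 7, 8, 10, 13]
Compare 22 vs 18: take 18 from right. Merged: [4, 7, 8, 10, 13, 18]
Compare 22 vs 21: take 21 from right. Merged: [4, 7, 8, 10, 13, 18, 21]
Append remaining from left: [22]. Merged: [4, 7, 8, 10, 13, 18, 21, 22]

Final merged array: [4, 7, 8, 10, 13, 18, 21, 22]
Total comparisons: 7

The merged array is [4, 7, 8, 10, 13, 18, 21, 22], requiring 7 comparisons. The merge step runs in O(n) time where n is the total number of elements.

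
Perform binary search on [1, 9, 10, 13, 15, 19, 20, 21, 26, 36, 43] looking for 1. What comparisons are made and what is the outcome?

Binary search for 1 in [1, 9, 10, 13, 15, 19, 20, 21, 26, 36, 43]:

lo=0, hi=10, mid=5, arr[mid]=19 -> 19 > 1, search left half
lo=0, hi=4, mid=2, arr[mid]=10 -> 10 > 1, search left half
lo=0, hi=1, mid=0, arr[mid]=1 -> Found target at index 0!

Binary search finds 1 at index 0 after 3 comparisons. The search repeatedly halves the search space by comparing with the middle element.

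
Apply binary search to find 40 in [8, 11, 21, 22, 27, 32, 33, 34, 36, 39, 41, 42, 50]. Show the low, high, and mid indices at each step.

Binary search for 40 in [8, 11, 21, 22, 27, 32, 33, 34, 36, 39, 41, 42, 50]:

lo=0, hi=12, mid=6, arr[mid]=33 -> 33 < 40, search right half
lo=7, hi=12, mid=9, arr[mid]=39 -> 39 < 40, search right half
lo=10, hi=12, mid=11, arr[mid]=42 -> 42 > 40, search left half
lo=10, hi=10, mid=10, arr[mid]=41 -> 41 > 40, search left half
lo=10 > hi=9, target 40 not found

Binary search determines that 40 is not in the array after 4 comparisons. The search space was exhausted without finding the target.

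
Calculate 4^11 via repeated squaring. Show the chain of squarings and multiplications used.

Computing 4^11 by squaring (build up from 4^1; each line after the first costs one multiplication):

4^1 = 4
4^2 = (4^1)^2 = 4^2 = 16
4^4 = (4^2)^2 = 16^2 = 256
4^5 = 4 * 4^4 = 4 * 256 = 1024
4^10 = (4^5)^2 = 1024^2 = 1048576
4^11 = 4 * 4^10 = 4 * 1048576 = 4194304

Result: 4194304
Multiplications needed: 5 (5 lines after 4^1)

4^11 = 4194304. Using exponentiation by squaring, this requires 5 multiplications. The key idea: if the exponent is even, square the half-power; if odd, multiply by the base once.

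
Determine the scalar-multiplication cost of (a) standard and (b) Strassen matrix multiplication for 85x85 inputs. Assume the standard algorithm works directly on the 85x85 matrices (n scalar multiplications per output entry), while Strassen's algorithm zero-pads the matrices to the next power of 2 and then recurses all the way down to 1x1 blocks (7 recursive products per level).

Matrix multiplication for 85x85 matrices:

Strassen's algorithm requires power-of-2 dimensions. Pad 85x85 to 128x128 (next power of 2).

Standard algorithm: 85^3 = 614125 multiplications
Strassen's algorithm: 7^(log2(128)) = 7^7 = 823543 multiplications
Difference: 614125 - 823543 = -209418 (Strassen uses MORE here due to padding overhead — for small or just-over-power-of-2 n, padding can outweigh the per-level savings)

Standard: 614125 multiplications (85^3). Strassen: 823543 multiplications (7^7, after padding to 128x128). Strassen reduces 8 recursive multiplications to 7 at each level.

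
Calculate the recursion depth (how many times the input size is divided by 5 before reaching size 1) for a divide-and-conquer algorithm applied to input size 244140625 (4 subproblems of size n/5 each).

For divide and conquer with division factor 5:

Problem sizes at each level:
Level 0: 244140625
Level 1: 48828125
Level 2: 9765625
Level 3: 1953125
Level 4: 390625
Level 5: 78125
Level 6: 15625
Level 7: 3125
Level 8: 625
Level 9: 125
Level 10: 25
Level 11: 5
Level 12: 1

The root is level 0 and the size-1 base case is level 12 (the tree spans levels 0 through 12, i.e. 13 levels counting the root), so the depth is the number of divisions: log_5(244140625) = 12

The recursion tree depth is log_5(244140625) = 12. At each level, the problem size is divided by 5, so it takes 12 divisions to reduce to a base case of size 1. The algorithm makes 4 recursive calls at each level.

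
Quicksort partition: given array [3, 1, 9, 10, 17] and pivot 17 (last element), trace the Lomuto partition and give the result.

Lomuto partition with pivot = 17:

Initial array: [3, 1, 9, 10, 17]

arr[0]=3 <= 17: swap with position 0, array becomes [3, 1, 9, 10, 17]
arr[1]=1 <= 17: swap with position 1, array becomes [3, 1, 9, 10, 17]
arr[2]=9 <= 17: swap with position 2, array becomes [3, 1, 9, 10, 17]
arr[3]=10 <= 17: swap with position 3, array becomes [3, 1, 9, 10, 17]

Place pivot at position 4: [3, 1, 9, 10, 17]
Pivot position: 4

After partitioning with pivot 17, the array becomes [3, 1, 9, 10, 17]. The pivot is placed at index 4. All elements to the left of the pivot are <= 17, and all elements to the right are > 17.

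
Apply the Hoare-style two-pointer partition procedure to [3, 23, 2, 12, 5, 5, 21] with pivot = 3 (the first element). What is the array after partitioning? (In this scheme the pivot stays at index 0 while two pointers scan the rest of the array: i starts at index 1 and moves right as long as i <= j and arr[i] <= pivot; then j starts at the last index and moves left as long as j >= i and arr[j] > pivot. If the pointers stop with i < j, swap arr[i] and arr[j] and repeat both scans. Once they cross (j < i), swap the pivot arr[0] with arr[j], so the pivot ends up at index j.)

Hoare-style two-pointer partition with pivot = 3:

Initial array: [3, 23, 2, 12, 5, 5, 21]

Pointers start at i = 1, j = 6.
i stops at index 1 (arr[1]=23 > 3), j stops at index 2 (arr[2]=2 <= 3): swap arr[1] and arr[2], array becomes [3, 2, 23, 12, 5, 5, 21]
i ends at 2, j ends at 1: the pointers have crossed (j < i), so scanning stops.

Swap pivot arr[0] with arr[1] to place pivot at position 1: [2, 3, 23, 12, 5, 5, 21]
Pivot position: 1

After partitioning with pivot 3, the array becomes [2, 3, 23, 12, 5, 5, 21]. The pivot is placed at index 1. All elements to the left of the pivot are <= 3, and all elements to the right are > 3.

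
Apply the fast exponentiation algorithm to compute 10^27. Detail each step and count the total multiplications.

Computing 10^27 by squaring (build up from 10^1; each line after the first costs one multiplication):

10^1 = 10
10^2 = (10^1)^2 = 10^2 = 100
10^3 = 10 * 10^2 = 10 * 100 = 1000
10^6 = (10^3)^2 = 1000^2 = 1000000
10^12 = (10^6)^2 = 1000000^2 = 1000000000000
10^13 = 10 * 10^12 = 10 * 1000000000000 = 10000000000000
10^26 = (10^13)^2 = 10000000000000^2 = 100000000000000000000000000
10^27 = 10 * 10^26 = 10 * 100000000000000000000000000 = 1000000000000000000000000000

Result: 1000000000000000000000000000
Multiplications needed: 7 (7 lines after 10^1)

10^27 = 1000000000000000000000000000. Using exponentiation by squaring, this requires 7 multiplications. The key idea: if the exponent is even, square the half-power; if odd, multiply by the base once.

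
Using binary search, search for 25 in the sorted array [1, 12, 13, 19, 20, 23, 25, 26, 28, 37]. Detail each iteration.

Binary search for 25 in [1, 12, 13, 19, 20, 23, 25, 26, 28, 37]:

lo=0, hi=9, mid=4, arr[mid]=20 -> 20 < 25, search right half
lo=5, hi=9, mid=7, arr[mid]=26 -> 26 > 25, search left half
lo=5, hi=6, mid=5, arr[mid]=23 -> 23 < 25, search right half
lo=6, hi=6, mid=6, arr[mid]=25 -> Found target at index 6!

Binary search finds 25 at index 6 after 4 comparisons. The search repeatedly halves the search space by comparing with the middle element.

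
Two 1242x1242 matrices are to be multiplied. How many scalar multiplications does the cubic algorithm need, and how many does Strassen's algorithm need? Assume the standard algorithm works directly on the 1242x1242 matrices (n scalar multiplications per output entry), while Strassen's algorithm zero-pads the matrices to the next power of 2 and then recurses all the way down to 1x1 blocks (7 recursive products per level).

Matrix multiplication for 1242x1242 matrices:

Strassen's algorithm requires power-of-2 dimensions. Pad 1242x1242 to 2048x2048 (next power of 2).

Standard algorithm: 1242^3 = 1915864488 multiplications
Strassen's algorithm: 7^(log2(2048)) = 7^11 = 1977326743 multiplications
Difference: 1915864488 - 1977326743 = -61462255 (Strassen uses MORE here due to padding overhead — for small or just-over-power-of-2 n, padding can outweigh the per-level savings)

Standard: 1915864488 multiplications (1242^3). Strassen: 1977326743 multiplications (7^11, after padding to 2048x2048). Strassen reduces 8 recursive multiplications to 7 at each level.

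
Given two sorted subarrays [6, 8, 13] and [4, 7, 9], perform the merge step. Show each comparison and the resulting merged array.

Merging process:

Compare 6 vs 4: take 4 from right. Merged: [4]
Compare 6 vs 7: take 6 from left. Merged: [4, 6]
Compare 8 vs 7: take 7 from right. Merged: [4, 6, 7]
Compare 8 vs 9: take 8 from left. Merged: [4, 6, 7, 8]
Compare 13 vs 9: take 9 from right. Merged: [4, 6, 7, 8, 9]
Append remaining from left: [13]. Merged: [4, 6, 7, 8, 9, 13]

Final merged array: [4, 6, 7, 8, 9, 13]
Total comparisons: 5

The merged array is [4, 6, 7, 8, 9, 13], requiring 5 comparisons. The merge step runs in O(n) time where n is the total number of elements.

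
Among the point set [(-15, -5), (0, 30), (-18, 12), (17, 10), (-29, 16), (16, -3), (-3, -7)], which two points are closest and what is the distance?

Computing all pairwise distances among 7 points:

d((-15, -5), (0, 30)) = 38.0789
d((-15, -5), (-18, 12)) = 17.2627
d((-15, -5), (17, 10)) = 35.3412
d((-15, -5), (-29, 16)) = 25.2389
d((-15, -5), (16, -3)) = 31.0644
d((-15, -5), (-3, -7)) = 12.1655
d((0, 30), (-18, 12)) = 25.4558
d((0, 30), (17, 10)) = 26.2488
d((0, 30), (-29, 16)) = 32.2025
d((0, 30), (16, -3)) = 36.6742
d((0, 30), (-3, -7)) = 37.1214
d((-18, 12), (17, 10)) = 35.0571
d((-18, 12), (-29, 16)) = 11.7047 <-- minimum
d((-18, 12), (16, -3)) = 37.1618
d((-18, 12), (-3, -7)) = 24.2074
d((17, 10), (-29, 16)) = 46.3897
d((17, 10), (16, -3)) = 13.0384
d((17, 10), (-3, -7)) = 26.2488
d((-29, 16), (16, -3)) = 48.8467
d((-29, 16), (-3, -7)) = 34.7131
d((16, -3), (-3, -7)) = 19.4165

Closest pair: (-18, 12) and (-29, 16) with distance 11.7047

The closest pair is (-18, 12) and (-29, 16) with Euclidean distance 11.7047. For 7 points, brute-force pairwise comparison is shown above. For large n, the divide-and-conquer algorithm (sort by x, recurse on halves, check the dividing strip) achieves O(n log n).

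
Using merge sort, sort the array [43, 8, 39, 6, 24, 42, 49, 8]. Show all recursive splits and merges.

Merge sort trace:

Split: [43, 8, 39, 6, 24, 42, 49, 8] -> [43, 8, 39, 6] and [24, 42, 49, 8]
  Split: [43, 8, 39, 6] -> [43, 8] and [39, 6]
    Split: [43, 8] -> [43] and [8]
    Merge: [43] + [8] -> [8, 43]
    Split: [39, 6] -> [39] and [6]
    Merge: [39] + [6] -> [6, 39]
  Merge: [8, 43] + [6, 39] -> [6, 8, 39, 43]
  Split: [24, 42, 49, 8] -> [24, 42] and [49, 8]
    Split: [24, 42] -> [24] and [42]
    Merge: [24] + [42] -> [24, 42]
    Split: [49, 8] -> [49] and [8]
    Merge: [49] + [8] -> [8, 49]
  Merge: [24, 42] + [8, 49] -> [8, 24, 42, 49]
Merge: [6, 8, 39, 43] + [8, 24, 42, 49] -> [6, 8, 8, 24, 39, 42, 43, 49]

Final sorted array: [6, 8, 8, 24, 39, 42, 43, 49]

The merge sort proceeds by recursively splitting the array and merging sorted halves.
After all merges, the sorted array is [6, 8, 8, 24, 39, 42, 43, 49].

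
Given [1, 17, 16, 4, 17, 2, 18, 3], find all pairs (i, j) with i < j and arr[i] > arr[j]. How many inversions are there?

Finding inversions in [1, 17, 16, 4, 17, 2, 18, 3]:

(1, 2): arr[1]=17 > arr[2]=16
(1, 3): arr[1]=17 > arr[3]=4
(1, 5): arr[1]=17 > arr[5]=2
(1, 7): arr[1]=17 > arr[7]=3
(2, 3): arr[2]=16 > arr[3]=4
(2, 5): arr[2]=16 > arr[5]=2
(2, 7): arr[2]=16 > arr[7]=3
(3, 5): arr[3]=4 > arr[5]=2
(3, 7): arr[3]=4 > arr[7]=3
(4, 5): arr[4]=17 > arr[5]=2
(4, 7): arr[4]=17 > arr[7]=3
(6, 7): arr[6]=18 > arr[7]=3

Total inversions: 12

The array has 12 inversion(s): (1,2), (1,3), (1,5), (1,7), (2,3), (2,5), (2,7), (3,5), (3,7), (4,5), (4,7), (6,7). Each pair (i,j) satisfies i < j and arr[i] > arr[j].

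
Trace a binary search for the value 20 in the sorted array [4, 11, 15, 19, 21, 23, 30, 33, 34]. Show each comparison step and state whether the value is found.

Binary search for 20 in [4, 11, 15, 19, 21, 23, 30, 33, 34]:

lo=0, hi=8, mid=4, arr[mid]=21 -> 21 > 20, search left half
lo=0, hi=3, mid=1, arr[mid]=11 -> 11 < 20, search right half
lo=2, hi=3, mid=2, arr[mid]=15 -> 15 < 20, search right half
lo=3, hi=3, mid=3, arr[mid]=19 -> 19 < 20, search right half
lo=4 > hi=3, target 20 not found

Binary search determines that 20 is not in the array after 4 comparisons. The search space was exhausted without finding the target.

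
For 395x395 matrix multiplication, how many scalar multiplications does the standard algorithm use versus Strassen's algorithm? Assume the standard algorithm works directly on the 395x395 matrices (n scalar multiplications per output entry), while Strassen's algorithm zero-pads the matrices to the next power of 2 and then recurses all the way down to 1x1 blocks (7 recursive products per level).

Matrix multiplication for 395x395 matrices:

Strassen's algorithm requires power-of-2 dimensions. Pad 395x395 to 512x512 (next power of 2).

Standard algorithm: 395^3 = 61629875 multiplications
Strassen's algorithm: 7^(log2(512)) = 7^9 = 40353607 multiplications
Savings: 61629875 - 40353607 = 21276268 multiplications

Standard: 61629875 multiplications (395^3). Strassen: 40353607 multiplications (7^9, after padding to 512x512). Strassen reduces 8 recursive multiplications to 7 at each level.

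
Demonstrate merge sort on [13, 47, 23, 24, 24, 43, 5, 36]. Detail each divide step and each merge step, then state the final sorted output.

Merge sort trace:

Split: [13, 47, 23, 24, 24, 43, 5, 36] -> [13, 47, 23, 24] and [24, 43, 5, 36]
  Split: [13, 47, 23, 24] -> [13, 47] and [23, 24]
    Split: [13, 47] -> [13] and [47]
    Merge: [13] + [47] -> [13, 47]
    Split: [23, 24] -> [23] and [24]
    Merge: [23] + [24] -> [23, 24]
  Merge: [13, 47] + [23, 24] -> [13, 23, 24, 47]
  Split: [24, 43, 5, 36] -> [24, 43] and [5, 36]
    Split: [24, 43] -> [24] and [43]
    Merge: [24] + [43] -> [24, 43]
    Split: [5, 36] -> [5] and [36]
    Merge: [5] + [36] -> [5, 36]
  Merge: [24, 43] + [5, 36] -> [5, 24, 36, 43]
Merge: [13, 23, 24, 47] + [5, 24, 36, 43] -> [5, 13, 23, 24, 24, 36, 43, 47]

Final sorted array: [5, 13, 23, 24, 24, 36, 43, 47]

The merge sort proceeds by recursively splitting the array and merging sorted halves.
After all merges, the sorted array is [5, 13, 23, 24, 24, 36, 43, 47].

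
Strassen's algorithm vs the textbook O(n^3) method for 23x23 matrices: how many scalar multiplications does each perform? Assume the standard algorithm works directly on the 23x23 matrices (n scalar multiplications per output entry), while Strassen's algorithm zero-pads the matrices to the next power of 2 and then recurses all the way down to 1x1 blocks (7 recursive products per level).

Matrix multiplication for 23x23 matrices:

Strassen's algorithm requires power-of-2 dimensions. Pad 23x23 to 32x32 (next power of 2).

Standard algorithm: 23^3 = 12167 multiplications
Strassen's algorithm: 7^(log2(32)) = 7^5 = 16807 multiplications
Difference: 12167 - 16807 = -4640 (Strassen uses MORE here due to padding overhead — for small or just-over-power-of-2 n, padding can outweigh the per-level savings)

Standard: 12167 multiplications (23^3). Strassen: 16807 multiplications (7^5, after padding to 32x32). Strassen reduces 8 recursive multiplications to 7 at each level.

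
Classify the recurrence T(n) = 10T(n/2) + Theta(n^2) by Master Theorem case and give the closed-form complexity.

Master Theorem for T(n) = 10T(n/2) + O(n^2):

a = 10, b = 2, c = 2
log_b(a) = log_2(10) = 3.3219

Case 1: c = 2 < log_2(10) = 3.3219
T(n) = O(n^(log_2 10))

For T(n) = 10T(n/2) + O(n^2): log_2(10) = 3.3219. This is Case 1 of the Master Theorem (c < log_b(a), work dominated by leaves), giving O(n^(log_2 10)).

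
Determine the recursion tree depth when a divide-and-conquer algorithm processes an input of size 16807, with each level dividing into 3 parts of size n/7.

For divide and conquer with division factor 7:

Problem sizes at each level:
Level 0: 16807
Level 1: 2401
Level 2: 343
Level 3: 49
Level 4: 7
Level 5: 1

The root is level 0 and the size-1 base case is level 5 (the tree spans levels 0 through 5, i.e. 6 levels counting the root), so the depth is the number of divisions: log_7(16807) = 5

The recursion tree depth is log_7(16807) = 5. At each level, the problem size is divided by 7, so it takes 5 divisions to reduce to a base case of size 1. The algorithm makes 3 recursive calls at each level.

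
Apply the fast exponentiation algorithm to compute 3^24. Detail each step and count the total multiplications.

Computing 3^24 by squaring (build up from 3^1; each line after the first costs one multiplication):

3^1 = 3
3^2 = (3^1)^2 = 3^2 = 9
3^3 = 3 * 3^2 = 3 * 9 = 27
3^6 = (3^3)^2 = 27^2 = 729
3^12 = (3^6)^2 = 729^2 = 531441
3^24 = (3^12)^2 = 531441^2 = 282429536481

Result: 282429536481
Multiplications needed: 5 (5 lines after 3^1)

3^24 = 282429536481. Using exponentiation by squaring, this requires 5 multiplications. The key idea: if the exponent is even, square the half-power; if odd, multiply by the base once.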